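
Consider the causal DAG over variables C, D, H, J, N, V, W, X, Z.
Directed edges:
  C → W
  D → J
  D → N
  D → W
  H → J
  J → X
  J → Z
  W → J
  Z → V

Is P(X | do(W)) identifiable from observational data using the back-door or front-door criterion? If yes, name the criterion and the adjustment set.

P(X|do(W)): backdoor, adjust for {D}.

desc(W)\{W}={J,V,X,Z}; candidates ⊆ {C,D,H,N}.
size 0: {}; under {} W still reaches {C,D,J,N,V,X,Z} ∋ X.
{D}: W⊥X given {D} in G with W→· removed — back-door holds.
P(X|do(W)) = Σ_{D} P(X|W,D)·P(D).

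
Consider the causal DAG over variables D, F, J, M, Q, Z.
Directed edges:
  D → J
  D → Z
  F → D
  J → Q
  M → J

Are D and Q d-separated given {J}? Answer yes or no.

Yes — D ⊥ Q | {J}.

Bayes-Ball from D | {J} reaches {F,M,Z}.
Q ∉ reach(D|{J}) ⇒ D ⊥ Q | {J}.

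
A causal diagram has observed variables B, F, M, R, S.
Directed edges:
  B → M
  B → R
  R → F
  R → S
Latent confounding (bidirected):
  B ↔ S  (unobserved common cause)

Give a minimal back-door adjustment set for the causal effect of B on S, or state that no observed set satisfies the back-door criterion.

desc(B)\{B}={F,M,R,S}; candidates ⊆ {—}.
B↔S: latent back-door arc(s) into B.
size 0: {}; under {} B still reaches {S} ∋ S.
B↔S cannot be blocked by any observed set — no back-door set.

B→S: no observed back-door set.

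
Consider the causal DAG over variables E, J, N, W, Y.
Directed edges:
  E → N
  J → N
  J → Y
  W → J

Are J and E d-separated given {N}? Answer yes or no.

No — J and E are d-connected given {N}.

Bayes-Ball from J | {N} reaches {E,W,Y}.
E ∈ reach(J|{N}) ⇒ J ⊥̸ E | {N}.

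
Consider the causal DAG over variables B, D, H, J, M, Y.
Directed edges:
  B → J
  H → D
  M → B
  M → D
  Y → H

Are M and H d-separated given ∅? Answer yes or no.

Yes — M ⊥ H | ∅.

Bayes-Ball from M | ∅ reaches {B,D,J}.
H ∉ reach(M|∅) ⇒ M ⊥ H | ∅.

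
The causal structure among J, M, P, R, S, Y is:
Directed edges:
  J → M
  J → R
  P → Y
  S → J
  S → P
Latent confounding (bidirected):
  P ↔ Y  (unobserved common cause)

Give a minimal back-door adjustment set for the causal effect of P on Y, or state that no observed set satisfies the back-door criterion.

P→Y: no observed back-door set.

desc(P)\{P}={Y}; candidates ⊆ {J,M,R,S}.
P↔Y: latent back-door arc(s) into P.
size 0: {}; under {} P still reaches {J,M,R,S,Y} ∋ Y.
size 1: {J}, {M}, {R} …(+1); under {J} P still reaches {S,Y} ∋ Y.
size 2: {J,M}, {J,R}, {J,S} …(+3); under {J,M} P still reaches {S,Y} ∋ Y.
P↔Y cannot be blocked by any observed set — no back-door set.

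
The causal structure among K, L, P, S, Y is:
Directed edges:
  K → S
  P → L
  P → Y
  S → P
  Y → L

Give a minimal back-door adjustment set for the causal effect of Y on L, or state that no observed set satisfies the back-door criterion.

desc(Y)\{Y}={L}; candidates ⊆ {K,P,S}.
size 0: {}; under {} Y still reaches {K,L,P,S} ∋ L.
{P}: Y⊥L given {P} in G with Y→· removed — back-door holds.

Y→L: minimal back-door set {P}.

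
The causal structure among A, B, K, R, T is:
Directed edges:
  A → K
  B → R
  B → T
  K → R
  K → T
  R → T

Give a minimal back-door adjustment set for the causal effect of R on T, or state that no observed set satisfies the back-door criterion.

desc(R)\{R}={T}; candidates ⊆ {A,B,K}.
size 0: {}; under {} R still reaches {A,B,K,T} ∋ T.
size 1: {A}, {B}, {K}; under {A} R still reaches {B,K,T} ∋ T.
{B,K}: R⊥T given {B,K} in G with R→· removed — back-door holds.

R→T: minimal back-door set {B, K}.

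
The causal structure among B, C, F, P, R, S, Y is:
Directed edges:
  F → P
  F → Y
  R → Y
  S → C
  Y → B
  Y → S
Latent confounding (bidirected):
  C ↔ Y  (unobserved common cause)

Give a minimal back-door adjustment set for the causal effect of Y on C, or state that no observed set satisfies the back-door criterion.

Y→C: no observed back-door set.

desc(Y)\{Y}={B,C,S}; candidates ⊆ {F,P,R}.
Y↔C: latent back-door arc(s) into Y.
size 0: {}; under {} Y still reaches {C,F,P,R} ∋ C.
size 1: {F}, {P}, {R}; under {F} Y still reaches {C,R} ∋ C.
size 2: {F,P}, {F,R}, {P,R}; under {F,P} Y still reaches {C,R} ∋ C.
Y↔C cannot be blocked by any observed set — no back-door set.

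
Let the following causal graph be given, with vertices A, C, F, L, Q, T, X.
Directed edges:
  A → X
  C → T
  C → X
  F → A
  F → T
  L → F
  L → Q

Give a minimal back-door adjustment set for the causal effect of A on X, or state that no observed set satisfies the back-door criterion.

desc(A)\{A}={X}; candidates ⊆ {C,F,L,Q,T}.
∅: A⊥X given ∅ in G with A→· removed — back-door holds.

A→X: minimal back-door set ∅.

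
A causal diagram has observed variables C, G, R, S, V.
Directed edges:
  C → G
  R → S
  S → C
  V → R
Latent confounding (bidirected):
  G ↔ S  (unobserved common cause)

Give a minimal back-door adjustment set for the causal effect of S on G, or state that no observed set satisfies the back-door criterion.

desc(S)\{S}={C,G}; candidates ⊆ {R,V}.
S↔G: latent back-door arc(s) into S.
size 0: {}; under {} S still reaches {G,R,V} ∋ G.
size 1: {R}, {V}; under {R} S still reaches {G} ∋ G.
size 2: {R,V}; under {R,V} S still reaches {G} ∋ G.
S↔G cannot be blocked by any observed set — no back-door set.

S→G: no observed back-door set.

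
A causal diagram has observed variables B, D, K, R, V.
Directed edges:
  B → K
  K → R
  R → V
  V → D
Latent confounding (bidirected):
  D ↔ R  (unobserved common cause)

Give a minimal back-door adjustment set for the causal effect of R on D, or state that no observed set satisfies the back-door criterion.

desc(R)\{R}={D,V}; candidates ⊆ {B,K}.
R↔D: latent back-door arc(s) into R.
size 0: {}; under {} R still reaches {B,D,K} ∋ D.
size 1: {B}, {K}; under {B} R still reaches {D,K} ∋ D.
size 2: {B,K}; under {B,K} R still reaches {D} ∋ D.
R↔D cannot be blocked by any observed set — no back-door set.

R→D: no observed back-door set.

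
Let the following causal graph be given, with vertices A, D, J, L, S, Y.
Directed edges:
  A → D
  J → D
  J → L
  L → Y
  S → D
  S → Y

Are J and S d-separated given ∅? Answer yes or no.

Bayes-Ball from J | ∅ reaches {D,L,Y}.
S ∉ reach(J|∅) ⇒ J ⊥ S | ∅.

Yes — J ⊥ S | ∅.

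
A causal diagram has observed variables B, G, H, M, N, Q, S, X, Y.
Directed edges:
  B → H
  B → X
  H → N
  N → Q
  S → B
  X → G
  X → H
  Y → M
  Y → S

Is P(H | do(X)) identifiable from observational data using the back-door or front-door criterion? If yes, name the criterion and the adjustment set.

desc(X)\{X}={G,H,N,Q}; candidates ⊆ {B,M,S,Y}.
size 0: {}; under {} X still reaches {B,H,M,N,Q,S,Y} ∋ H.
{B}: X⊥H given {B} in G with X→· removed — back-door holds.
P(H|do(X)) = Σ_{B} P(H|X,B)·P(B).

P(H|do(X)): backdoor, adjust for {B}.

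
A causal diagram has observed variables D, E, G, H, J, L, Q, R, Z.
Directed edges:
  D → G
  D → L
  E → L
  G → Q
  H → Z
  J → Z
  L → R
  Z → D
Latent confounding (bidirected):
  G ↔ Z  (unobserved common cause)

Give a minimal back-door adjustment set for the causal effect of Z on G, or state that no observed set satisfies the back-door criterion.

desc(Z)\{Z}={D,G,L,Q,R}; candidates ⊆ {E,H,J}.
Z↔G: latent back-door arc(s) into Z.
size 0: {}; under {} Z still reaches {G,H,J,Q} ∋ G.
size 1: {E}, {H}, {J}; under {E} Z still reaches {G,H,J,Q} ∋ G.
size 2: {E,H}, {E,J}, {H,J}; under {E,H} Z still reaches {G,J,Q} ∋ G.
Z↔G cannot be blocked by any observed set — no back-door set.

Z→G: no observed back-door set.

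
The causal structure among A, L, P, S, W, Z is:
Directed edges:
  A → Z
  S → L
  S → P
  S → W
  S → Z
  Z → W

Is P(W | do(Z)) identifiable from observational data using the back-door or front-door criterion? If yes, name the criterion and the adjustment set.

P(W|do(Z)): backdoor, adjust for {S}.

desc(Z)\{Z}={W}; candidates ⊆ {A,L,P,S}.
size 0: {}; under {} Z still reaches {A,L,P,S,W} ∋ W.
{S}: Z⊥W given {S} in G with Z→· removed — back-door holds.
P(W|do(Z)) = Σ_{S} P(W|Z,S)·P(S).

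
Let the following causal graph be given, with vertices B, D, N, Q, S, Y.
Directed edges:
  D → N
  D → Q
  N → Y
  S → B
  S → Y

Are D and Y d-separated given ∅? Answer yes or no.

No — D and Y are d-connected given ∅.

Bayes-Ball from D | ∅ reaches {N,Q,Y}.
Y ∈ reach(D|∅) ⇒ D ⊥̸ Y | ∅.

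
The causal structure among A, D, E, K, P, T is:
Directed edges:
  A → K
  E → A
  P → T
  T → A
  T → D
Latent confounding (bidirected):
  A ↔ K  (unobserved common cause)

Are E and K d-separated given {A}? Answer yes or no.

Bayes-Ball from E | {A} reaches {D,K,P,T}.
K ∈ reach(E|{A}) ⇒ E ⊥̸ K | {A}.

No — E and K are d-connected given {A}.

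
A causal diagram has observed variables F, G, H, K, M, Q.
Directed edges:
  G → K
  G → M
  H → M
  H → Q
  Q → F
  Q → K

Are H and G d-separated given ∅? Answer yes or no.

Bayes-Ball from H | ∅ reaches {F,K,M,Q}.
G ∉ reach(H|∅) ⇒ H ⊥ G | ∅.

Yes — H ⊥ G | ∅.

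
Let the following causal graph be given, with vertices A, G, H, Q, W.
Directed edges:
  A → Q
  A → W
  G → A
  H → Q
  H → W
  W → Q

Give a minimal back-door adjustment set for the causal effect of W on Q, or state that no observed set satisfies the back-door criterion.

W→Q: minimal back-door set {A, H}.

desc(W)\{W}={Q}; candidates ⊆ {A,G,H}.
size 0: {}; under {} W still reaches {A,G,H,Q} ∋ Q.
size 1: {A}, {G}, {H}; under {A} W still reaches {H,Q} ∋ Q.
{A,H}: W⊥Q given {A,H} in G with W→· removed — back-door holds.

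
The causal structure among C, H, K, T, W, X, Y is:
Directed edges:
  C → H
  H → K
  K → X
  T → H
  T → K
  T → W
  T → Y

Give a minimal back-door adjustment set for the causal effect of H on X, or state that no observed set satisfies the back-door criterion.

desc(H)\{H}={K,X}; candidates ⊆ {C,T,W,Y}.
size 0: {}; under {} H still reaches {C,K,T,W,X,Y} ∋ X.
{T}: H⊥X given {T} in G with H→· removed — back-door holds.

H→X: minimal back-door set {T}.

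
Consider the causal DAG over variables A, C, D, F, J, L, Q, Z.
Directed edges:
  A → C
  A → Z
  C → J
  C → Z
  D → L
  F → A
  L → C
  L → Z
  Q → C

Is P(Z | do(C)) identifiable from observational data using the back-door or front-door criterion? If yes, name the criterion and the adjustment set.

desc(C)\{C}={J,Z}; candidates ⊆ {A,D,F,L,Q}.
size 0: {}; under {} C still reaches {A,D,F,L,Q,Z} ∋ Z.
size 1: {A}, {D}, {F} …(+2); under {A} C still reaches {D,L,Q,Z} ∋ Z.
{A,L}: C⊥Z given {A,L} in G with C→· removed — back-door holds.
P(Z|do(C)) = Σ_{A,L} P(Z|C,A,L)·P(A,L).

P(Z|do(C)): backdoor, adjust for {A, L}.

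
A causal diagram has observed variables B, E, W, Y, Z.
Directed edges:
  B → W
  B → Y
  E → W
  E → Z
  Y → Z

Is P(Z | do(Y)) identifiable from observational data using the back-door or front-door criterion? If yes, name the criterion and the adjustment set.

desc(Y)\{Y}={Z}; candidates ⊆ {B,E,W}.
∅: Y⊥Z given ∅ in G with Y→· removed — back-door holds.
P(Z|do(Y)) = P(Z|Y) — no adjustment needed.

P(Z|do(Y)): backdoor, adjust for ∅.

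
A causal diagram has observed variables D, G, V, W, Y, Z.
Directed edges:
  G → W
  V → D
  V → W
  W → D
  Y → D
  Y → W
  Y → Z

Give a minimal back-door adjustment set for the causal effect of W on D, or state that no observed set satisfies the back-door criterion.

W→D: minimal back-door set {V, Y}.

desc(W)\{W}={D}; candidates ⊆ {G,V,Y,Z}.
size 0: {}; under {} W still reaches {D,G,V,Y,Z} ∋ D.
size 1: {G}, {V}, {Y} …(+1); under {G} W still reaches {D,V,Y,Z} ∋ D.
{V,Y}: W⊥D given {V,Y} in G with W→· removed — back-door holds.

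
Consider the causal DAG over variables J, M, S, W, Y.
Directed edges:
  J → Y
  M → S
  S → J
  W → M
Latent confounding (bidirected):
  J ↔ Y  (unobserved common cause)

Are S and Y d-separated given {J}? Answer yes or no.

Bayes-Ball from S | {J} reaches {M,W,Y}.
Y ∈ reach(S|{J}) ⇒ S ⊥̸ Y | {J}.

No — S and Y are d-connected given {J}.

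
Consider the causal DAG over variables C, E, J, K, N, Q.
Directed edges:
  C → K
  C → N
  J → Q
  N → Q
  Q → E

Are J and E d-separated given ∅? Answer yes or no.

Bayes-Ball from J | ∅ reaches {E,Q}.
E ∈ reach(J|∅) ⇒ J ⊥̸ E | ∅.

No — J and E are d-connected given ∅.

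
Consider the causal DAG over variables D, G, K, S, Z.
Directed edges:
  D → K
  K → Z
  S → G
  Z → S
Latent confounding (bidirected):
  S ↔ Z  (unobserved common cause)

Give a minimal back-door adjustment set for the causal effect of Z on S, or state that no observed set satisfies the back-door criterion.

desc(Z)\{Z}={G,S}; candidates ⊆ {D,K}.
Z↔S: latent back-door arc(s) into Z.
size 0: {}; under {} Z still reaches {D,G,K,S} ∋ S.
size 1: {D}, {K}; under {D} Z still reaches {G,K,S} ∋ S.
size 2: {D,K}; under {D,K} Z still reaches {G,S} ∋ S.
Z↔S cannot be blocked by any observed set — no back-door set.

Z→S: no observed back-door set.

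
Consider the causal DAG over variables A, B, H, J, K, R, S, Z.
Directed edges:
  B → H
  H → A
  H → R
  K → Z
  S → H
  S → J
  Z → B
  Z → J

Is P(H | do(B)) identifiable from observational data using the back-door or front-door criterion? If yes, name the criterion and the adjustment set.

desc(B)\{B}={A,H,R}; candidates ⊆ {J,K,S,Z}.
∅: B⊥H given ∅ in G with B→· removed — back-door holds.
P(H|do(B)) = P(H|B) — no adjustment needed.

P(H|do(B)): backdoor, adjust for ∅.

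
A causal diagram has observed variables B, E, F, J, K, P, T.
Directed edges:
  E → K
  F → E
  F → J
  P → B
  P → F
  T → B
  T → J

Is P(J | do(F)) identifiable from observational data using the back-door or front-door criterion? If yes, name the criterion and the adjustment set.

P(J|do(F)): backdoor, adjust for ∅.

desc(F)\{F}={E,J,K}; candidates ⊆ {B,P,T}.
∅: F⊥J given ∅ in G with F→· removed — back-door holds.
P(J|do(F)) = P(J|F) — no adjustment needed.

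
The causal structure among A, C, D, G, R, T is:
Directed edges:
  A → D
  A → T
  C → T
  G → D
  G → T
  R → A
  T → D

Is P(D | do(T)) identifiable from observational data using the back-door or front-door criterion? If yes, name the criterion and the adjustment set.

desc(T)\{T}={D}; candidates ⊆ {A,C,G,R}.
size 0: {}; under {} T still reaches {A,C,D,G,R} ∋ D.
size 1: {A}, {C}, {G} …(+1); under {A} T still reaches {C,D,G} ∋ D.
{A,G}: T⊥D given {A,G} in G with T→· removed — back-door holds.
P(D|do(T)) = Σ_{A,G} P(D|T,A,G)·P(A,G).

P(D|do(T)): backdoor, adjust for {A, G}.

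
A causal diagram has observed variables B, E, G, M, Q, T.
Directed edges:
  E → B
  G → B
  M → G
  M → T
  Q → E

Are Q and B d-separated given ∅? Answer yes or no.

Bayes-Ball from Q | ∅ reaches {B,E}.
B ∈ reach(Q|∅) ⇒ Q ⊥̸ B | ∅.

No — Q and B are d-connected given ∅.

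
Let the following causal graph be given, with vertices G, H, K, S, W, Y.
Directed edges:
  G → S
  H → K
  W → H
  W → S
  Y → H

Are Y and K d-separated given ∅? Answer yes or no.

No — Y and K are d-connected given ∅.

Bayes-Ball from Y | ∅ reaches {H,K}.
K ∈ reach(Y|∅) ⇒ Y ⊥̸ K | ∅.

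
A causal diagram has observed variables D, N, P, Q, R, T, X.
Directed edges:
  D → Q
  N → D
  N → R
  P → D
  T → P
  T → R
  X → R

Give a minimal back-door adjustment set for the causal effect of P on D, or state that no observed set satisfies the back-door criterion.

desc(P)\{P}={D,Q}; candidates ⊆ {N,R,T,X}.
∅: P⊥D given ∅ in G with P→· removed — back-door holds.

P→D: minimal back-door set ∅.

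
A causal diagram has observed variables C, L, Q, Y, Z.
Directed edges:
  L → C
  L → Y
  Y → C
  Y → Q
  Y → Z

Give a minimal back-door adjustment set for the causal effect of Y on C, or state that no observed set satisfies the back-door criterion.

desc(Y)\{Y}={C,Q,Z}; candidates ⊆ {L}.
size 0: {}; under {} Y still reaches {C,L} ∋ C.
{L}: Y⊥C given {L} in G with Y→· removed — back-door holds.

Y→C: minimal back-door set {L}.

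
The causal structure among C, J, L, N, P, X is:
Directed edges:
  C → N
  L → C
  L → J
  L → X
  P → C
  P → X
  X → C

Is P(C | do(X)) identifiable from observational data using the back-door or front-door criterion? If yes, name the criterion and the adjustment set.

P(C|do(X)): backdoor, adjust for {L, P}.

desc(X)\{X}={C,N}; candidates ⊆ {J,L,P}.
size 0: {}; under {} X still reaches {C,J,L,N,P} ∋ C.
size 1: {J}, {L}, {P}; under {J} X still reaches {C,L,N,P} ∋ C.
{L,P}: X⊥C given {L,P} in G with X→· removed — back-door holds.
P(C|do(X)) = Σ_{L,P} P(C|X,L,P)·P(L,P).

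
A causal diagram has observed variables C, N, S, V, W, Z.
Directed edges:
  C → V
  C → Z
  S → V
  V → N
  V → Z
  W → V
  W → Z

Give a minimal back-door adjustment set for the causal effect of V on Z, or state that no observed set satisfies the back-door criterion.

V→Z: minimal back-door set {C, W}.

desc(V)\{V}={N,Z}; candidates ⊆ {C,S,W}.
size 0: {}; under {} V still reaches {C,S,W,Z} ∋ Z.
size 1: {C}, {S}, {W}; under {C} V still reaches {S,W,Z} ∋ Z.
{C,W}: V⊥Z given {C,W} in G with V→· removed — back-door holds.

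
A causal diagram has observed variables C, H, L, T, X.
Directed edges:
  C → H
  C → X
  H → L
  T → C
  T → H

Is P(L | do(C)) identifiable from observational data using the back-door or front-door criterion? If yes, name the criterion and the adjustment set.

desc(C)\{C}={H,L,X}; candidates ⊆ {T}.
size 0: {}; under {} C still reaches {H,L,T} ∋ L.
{T}: C⊥L given {T} in G with C→· removed — back-door holds.
P(L|do(C)) = Σ_{T} P(L|C,T)·P(T).

P(L|do(C)): backdoor, adjust for {T}.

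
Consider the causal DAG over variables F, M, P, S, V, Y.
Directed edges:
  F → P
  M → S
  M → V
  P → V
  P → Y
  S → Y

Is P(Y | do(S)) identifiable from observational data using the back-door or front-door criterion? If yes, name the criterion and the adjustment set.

P(Y|do(S)): backdoor, adjust for ∅.

desc(S)\{S}={Y}; candidates ⊆ {F,M,P,V}.
∅: S⊥Y given ∅ in G with S→· removed — back-door holds.
P(Y|do(S)) = P(Y|S) — no adjustment needed.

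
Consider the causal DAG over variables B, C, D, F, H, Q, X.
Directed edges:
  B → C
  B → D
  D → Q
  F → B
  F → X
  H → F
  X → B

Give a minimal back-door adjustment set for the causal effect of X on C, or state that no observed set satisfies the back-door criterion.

desc(X)\{X}={B,C,D,Q}; candidates ⊆ {F,H}.
size 0: {}; under {} X still reaches {B,C,D,F,H,Q} ∋ C.
{F}: X⊥C given {F} in G with X→· removed — back-door holds.

X→C: minimal back-door set {F}.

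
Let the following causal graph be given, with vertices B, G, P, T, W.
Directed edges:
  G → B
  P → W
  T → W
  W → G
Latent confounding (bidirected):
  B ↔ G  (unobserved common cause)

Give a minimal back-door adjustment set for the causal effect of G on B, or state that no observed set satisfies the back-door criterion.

desc(G)\{G}={B}; candidates ⊆ {P,T,W}.
G↔B: latent back-door arc(s) into G.
size 0: {}; under {} G still reaches {B,P,T,W} ∋ B.
size 1: {P}, {T}, {W}; under {P} G still reaches {B,T,W} ∋ B.
size 2: {P,T}, {P,W}, {T,W}; under {P,T} G still reaches {B,W} ∋ B.
G↔B cannot be blocked by any observed set — no back-door set.

G→B: no observed back-door set.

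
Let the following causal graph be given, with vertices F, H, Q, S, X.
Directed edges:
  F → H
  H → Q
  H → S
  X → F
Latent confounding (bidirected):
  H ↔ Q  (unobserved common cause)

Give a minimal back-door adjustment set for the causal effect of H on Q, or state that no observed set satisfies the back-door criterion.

H→Q: no observed back-door set.

desc(H)\{H}={Q,S}; candidates ⊆ {F,X}.
H↔Q: latent back-door arc(s) into H.
size 0: {}; under {} H still reaches {F,Q,X} ∋ Q.
size 1: {F}, {X}; under {F} H still reaches {Q} ∋ Q.
size 2: {F,X}; under {F,X} H still reaches {Q} ∋ Q.
H↔Q cannot be blocked by any observed set — no back-door set.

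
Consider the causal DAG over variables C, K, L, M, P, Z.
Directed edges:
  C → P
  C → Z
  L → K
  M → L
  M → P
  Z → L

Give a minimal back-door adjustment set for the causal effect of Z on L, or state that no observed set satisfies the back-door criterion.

desc(Z)\{Z}={K,L}; candidates ⊆ {C,M,P}.
∅: Z⊥L given ∅ in G with Z→· removed — back-door holds.

Z→L: minimal back-door set ∅.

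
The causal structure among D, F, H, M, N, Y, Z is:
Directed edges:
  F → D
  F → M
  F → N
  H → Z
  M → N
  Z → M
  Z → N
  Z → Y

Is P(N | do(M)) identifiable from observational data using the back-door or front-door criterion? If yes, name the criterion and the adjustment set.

P(N|do(M)): backdoor, adjust for {F, Z}.

desc(M)\{M}={N}; candidates ⊆ {D,F,H,Y,Z}.
size 0: {}; under {} M still reaches {D,F,H,N,Y,Z} ∋ N.
size 1: {D}, {F}, {H} …(+2); under {D} M still reaches {F,H,N,Y,Z} ∋ N.
{F,Z}: M⊥N given {F,Z} in G with M→· removed — back-door holds.
P(N|do(M)) = Σ_{F,Z} P(N|M,F,Z)·P(F,Z).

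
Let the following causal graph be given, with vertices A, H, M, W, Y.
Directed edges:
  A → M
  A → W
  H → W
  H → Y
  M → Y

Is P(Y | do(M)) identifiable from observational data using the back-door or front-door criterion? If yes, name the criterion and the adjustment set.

desc(M)\{M}={Y}; candidates ⊆ {A,H,W}.
∅: M⊥Y given ∅ in G with M→· removed — back-door holds.
P(Y|do(M)) = P(Y|M) — no adjustment needed.

P(Y|do(M)): backdoor, adjust for ∅.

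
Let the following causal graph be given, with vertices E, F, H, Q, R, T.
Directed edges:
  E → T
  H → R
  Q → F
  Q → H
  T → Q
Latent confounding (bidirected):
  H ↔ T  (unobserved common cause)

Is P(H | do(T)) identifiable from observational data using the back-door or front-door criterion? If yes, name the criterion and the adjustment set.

desc(T)\{T}={F,H,Q,R}; candidates ⊆ {E}.
T↔H: latent back-door arc(s) into T.
size 0: {}; under {} T still reaches {E,H,R} ∋ H.
size 1: {E}; under {E} T still reaches {H,R} ∋ H.
T↔H cannot be blocked by any observed set — no back-door set.
{Q}: (i) intercepts every directed T→H path; (ii) no back-door T→{Q}; (iii) {T} blocks every back-door {Q}→H. Front-door holds.
P(H|do(T)) = Σ_{Q} P(Q|T) Σ_{T'} P(H|Q,T')P(T').

P(H|do(T)): frontdoor, adjust for {Q}.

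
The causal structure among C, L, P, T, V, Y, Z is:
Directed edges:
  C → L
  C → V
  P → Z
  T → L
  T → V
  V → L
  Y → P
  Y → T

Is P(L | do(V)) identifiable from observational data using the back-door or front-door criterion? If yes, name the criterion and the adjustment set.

P(L|do(V)): backdoor, adjust for {C, T}.

desc(V)\{V}={L}; candidates ⊆ {C,P,T,Y,Z}.
size 0: {}; under {} V still reaches {C,L,P,T,Y,Z} ∋ L.
size 1: {C}, {P}, {T} …(+2); under {C} V still reaches {L,P,T,Y,Z} ∋ L.
{C,T}: V⊥L given {C,T} in G with V→· removed — back-door holds.
P(L|do(V)) = Σ_{C,T} P(L|V,C,T)·P(C,T).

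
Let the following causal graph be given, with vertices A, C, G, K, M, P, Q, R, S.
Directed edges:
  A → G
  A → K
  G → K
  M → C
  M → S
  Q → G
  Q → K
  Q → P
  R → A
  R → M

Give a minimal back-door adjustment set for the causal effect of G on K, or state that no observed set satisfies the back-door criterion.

desc(G)\{G}={K}; candidates ⊆ {A,C,M,P,Q,R,S}.
size 0: {}; under {} G still reaches {A,C,K,M,P,Q,R,S} ∋ K.
size 1: {A}, {C}, {M} …(+4); under {A} G still reaches {K,P,Q} ∋ K.
{A,Q}: G⊥K given {A,Q} in G with G→· removed — back-door holds.

G→K: minimal back-door set {A, Q}.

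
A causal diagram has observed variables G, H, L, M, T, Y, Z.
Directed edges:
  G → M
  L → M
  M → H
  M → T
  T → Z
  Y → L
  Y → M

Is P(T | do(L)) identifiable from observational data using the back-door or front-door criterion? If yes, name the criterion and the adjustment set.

desc(L)\{L}={H,M,T,Z}; candidates ⊆ {G,Y}.
size 0: {}; under {} L still reaches {H,M,T,Y,Z} ∋ T.
{Y}: L⊥T given {Y} in G with L→· removed — back-door holds.
P(T|do(L)) = Σ_{Y} P(T|L,Y)·P(Y).

P(T|do(L)): backdoor, adjust for {Y}.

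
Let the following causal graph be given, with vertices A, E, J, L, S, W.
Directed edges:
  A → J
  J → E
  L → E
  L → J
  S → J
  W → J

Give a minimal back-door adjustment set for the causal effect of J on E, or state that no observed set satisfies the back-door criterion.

J→E: minimal back-door set {L}.

desc(J)\{J}={E}; candidates ⊆ {A,L,S,W}.
size 0: {}; under {} J still reaches {A,E,L,S,W} ∋ E.
{L}: J⊥E given {L} in G with J→· removed — back-door holds.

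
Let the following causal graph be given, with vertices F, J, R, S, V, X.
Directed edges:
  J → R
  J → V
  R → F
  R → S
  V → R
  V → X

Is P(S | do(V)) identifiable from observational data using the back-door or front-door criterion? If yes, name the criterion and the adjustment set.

P(S|do(V)): backdoor, adjust for {J}.

desc(V)\{V}={F,R,S,X}; candidates ⊆ {J}.
size 0: {}; under {} V still reaches {F,J,R,S} ∋ S.
{J}: V⊥S given {J} in G with V→· removed — back-door holds.
P(S|do(V)) = Σ_{J} P(S|V,J)·P(J).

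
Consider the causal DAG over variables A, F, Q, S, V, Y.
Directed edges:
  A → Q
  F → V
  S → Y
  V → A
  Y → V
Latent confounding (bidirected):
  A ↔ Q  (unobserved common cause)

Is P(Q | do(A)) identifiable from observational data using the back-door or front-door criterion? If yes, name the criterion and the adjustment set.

P(Q|do(A)): not identifiable (no BD/FD set).

desc(A)\{A}={Q}; candidates ⊆ {F,S,V,Y}.
A↔Q: latent back-door arc(s) into A.
size 0: {}; under {} A still reaches {F,Q,S,V,Y} ∋ Q.
size 1: {F}, {S}, {V} …(+1); under {F} A still reaches {Q,S,V,Y} ∋ Q.
size 2: {F,S}, {F,V}, {F,Y} …(+3); under {F,S} A still reaches {Q,V,Y} ∋ Q.
A↔Q cannot be blocked by any observed set — no back-door set.
No mediator lies on a directed A→…→Q path.
Neither criterion identifies P(Q|do(A)) in this graph.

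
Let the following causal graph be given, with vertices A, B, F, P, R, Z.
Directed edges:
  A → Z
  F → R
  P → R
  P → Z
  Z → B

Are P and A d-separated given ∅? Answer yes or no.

Yes — P ⊥ A | ∅.

Bayes-Ball from P | ∅ reaches {B,R,Z}.
A ∉ reach(P|∅) ⇒ P ⊥ A | ∅.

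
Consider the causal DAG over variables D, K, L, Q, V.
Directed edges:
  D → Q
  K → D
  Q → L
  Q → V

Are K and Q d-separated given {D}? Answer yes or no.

Yes — K ⊥ Q | {D}.

Bayes-Ball from K | {D} reaches ∅.
Q ∉ reach(K|{D}) ⇒ K ⊥ Q | {D}.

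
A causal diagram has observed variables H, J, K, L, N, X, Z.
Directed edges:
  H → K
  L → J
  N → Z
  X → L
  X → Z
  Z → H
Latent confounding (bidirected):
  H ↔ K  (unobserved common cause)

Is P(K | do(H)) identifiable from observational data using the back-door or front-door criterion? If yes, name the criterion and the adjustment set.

desc(H)\{H}={K}; candidates ⊆ {J,L,N,X,Z}.
H↔K: latent back-door arc(s) into H.
size 0: {}; under {} H still reaches {J,K,L,N,X,Z} ∋ K.
size 1: {J}, {L}, {N} …(+2); under {J} H still reaches {K,L,N,X,Z} ∋ K.
size 2: {J,L}, {J,N}, {J,X} …(+7); under {J,L} H still reaches {K,N,X,Z} ∋ K.
H↔K cannot be blocked by any observed set — no back-door set.
No mediator lies on a directed H→…→K path.
Neither criterion identifies P(K|do(H)) in this graph.

P(K|do(H)): not identifiable (no BD/FD set).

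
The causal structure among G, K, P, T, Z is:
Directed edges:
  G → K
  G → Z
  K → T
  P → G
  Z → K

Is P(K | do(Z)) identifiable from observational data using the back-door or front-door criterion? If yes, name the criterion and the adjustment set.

desc(Z)\{Z}={K,T}; candidates ⊆ {G,P}.
size 0: {}; under {} Z still reaches {G,K,P,T} ∋ K.
{G}: Z⊥K given {G} in G with Z→· removed — back-door holds.
P(K|do(Z)) = Σ_{G} P(K|Z,G)·P(G).

P(K|do(Z)): backdoor, adjust for {G}.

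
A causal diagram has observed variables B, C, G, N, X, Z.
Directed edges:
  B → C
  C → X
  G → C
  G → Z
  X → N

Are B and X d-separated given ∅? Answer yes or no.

No — B and X are d-connected given ∅.

Bayes-Ball from B | ∅ reaches {C,N,X}.
X ∈ reach(B|∅) ⇒ B ⊥̸ X | ∅.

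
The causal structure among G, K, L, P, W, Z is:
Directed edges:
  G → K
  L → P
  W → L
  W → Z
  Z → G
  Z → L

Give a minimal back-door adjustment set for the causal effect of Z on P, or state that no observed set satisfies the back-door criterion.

desc(Z)\{Z}={G,K,L,P}; candidates ⊆ {W}.
size 0: {}; under {} Z still reaches {L,P,W} ∋ P.
{W}: Z⊥P given {W} in G with Z→· removed — back-door holds.

Z→P: minimal back-door set {W}.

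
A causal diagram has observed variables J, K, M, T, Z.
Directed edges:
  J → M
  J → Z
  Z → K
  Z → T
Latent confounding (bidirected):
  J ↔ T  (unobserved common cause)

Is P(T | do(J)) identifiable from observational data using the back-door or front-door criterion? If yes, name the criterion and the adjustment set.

P(T|do(J)): frontdoor, adjust for {Z}.

desc(J)\{J}={K,M,T,Z}; candidates ⊆ {—}.
J↔T: latent back-door arc(s) into J.
size 0: {}; under {} J still reaches {T} ∋ T.
J↔T cannot be blocked by any observed set — no back-door set.
{Z}: (i) intercepts every directed J→T path; (ii) no back-door J→{Z}; (iii) {J} blocks every back-door {Z}→T. Front-door holds.
P(T|do(J)) = Σ_{Z} P(Z|J) Σ_{J'} P(T|Z,J')P(J').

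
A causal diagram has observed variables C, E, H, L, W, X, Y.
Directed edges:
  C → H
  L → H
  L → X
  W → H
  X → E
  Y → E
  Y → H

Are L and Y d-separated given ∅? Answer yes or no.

Bayes-Ball from L | ∅ reaches {E,H,X}.
Y ∉ reach(L|∅) ⇒ L ⊥ Y | ∅.

Yes — L ⊥ Y | ∅.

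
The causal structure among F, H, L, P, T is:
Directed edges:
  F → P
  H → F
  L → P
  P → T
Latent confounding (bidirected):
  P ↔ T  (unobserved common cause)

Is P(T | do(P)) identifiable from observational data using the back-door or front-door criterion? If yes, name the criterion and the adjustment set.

P(T|do(P)): not identifiable (no BD/FD set).

desc(P)\{P}={T}; candidates ⊆ {F,H,L}.
P↔T: latent back-door arc(s) into P.
size 0: {}; under {} P still reaches {F,H,L,T} ∋ T.
size 1: {F}, {H}, {L}; under {F} P still reaches {L,T} ∋ T.
size 2: {F,H}, {F,L}, {H,L}; under {F,H} P still reaches {L,T} ∋ T.
P↔T cannot be blocked by any observed set — no back-door set.
No mediator lies on a directed P→…→T path.
Neither criterion identifies P(T|do(P)) in this graph.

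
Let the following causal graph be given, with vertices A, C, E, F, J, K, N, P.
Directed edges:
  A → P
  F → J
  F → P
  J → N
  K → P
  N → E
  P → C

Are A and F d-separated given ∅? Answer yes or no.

Yes — A ⊥ F | ∅.

Bayes-Ball from A | ∅ reaches {C,P}.
F ∉ reach(A|∅) ⇒ A ⊥ F | ∅.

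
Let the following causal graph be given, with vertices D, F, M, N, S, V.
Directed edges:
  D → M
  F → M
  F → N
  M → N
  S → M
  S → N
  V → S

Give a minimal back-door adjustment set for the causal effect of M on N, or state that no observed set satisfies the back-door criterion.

desc(M)\{M}={N}; candidates ⊆ {D,F,S,V}.
size 0: {}; under {} M still reaches {D,F,N,S,V} ∋ N.
size 1: {D}, {F}, {S} …(+1); under {D} M still reaches {F,N,S,V} ∋ N.
{F,S}: M⊥N given {F,S} in G with M→· removed — back-door holds.

M→N: minimal back-door set {F, S}.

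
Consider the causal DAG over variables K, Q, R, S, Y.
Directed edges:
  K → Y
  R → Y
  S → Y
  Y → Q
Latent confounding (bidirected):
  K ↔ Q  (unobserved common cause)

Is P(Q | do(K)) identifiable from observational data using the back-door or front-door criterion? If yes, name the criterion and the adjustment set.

desc(K)\{K}={Q,Y}; candidates ⊆ {R,S}.
K↔Q: latent back-door arc(s) into K.
size 0: {}; under {} K still reaches {Q} ∋ Q.
size 1: {R}, {S}; under {R} K still reaches {Q} ∋ Q.
size 2: {R,S}; under {R,S} K still reaches {Q} ∋ Q.
K↔Q cannot be blocked by any observed set — no back-door set.
{Y}: (i) intercepts every directed K→Q path; (ii) no back-door K→{Y}; (iii) {K} blocks every back-door {Y}→Q. Front-door holds.
P(Q|do(K)) = Σ_{Y} P(Y|K) Σ_{K'} P(Q|Y,K')P(K').

P(Q|do(K)): frontdoor, adjust for {Y}.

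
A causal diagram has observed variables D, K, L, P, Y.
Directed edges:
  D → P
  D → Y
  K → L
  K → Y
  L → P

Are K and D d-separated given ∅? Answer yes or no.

Yes — K ⊥ D | ∅.

Bayes-Ball from K | ∅ reaches {L,P,Y}.
D ∉ reach(K|∅) ⇒ K ⊥ D | ∅.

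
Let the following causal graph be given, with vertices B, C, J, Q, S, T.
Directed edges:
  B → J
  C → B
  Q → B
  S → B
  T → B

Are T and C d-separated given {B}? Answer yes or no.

Bayes-Ball from T | {B} reaches {C,Q,S}.
C ∈ reach(T|{B}) ⇒ T ⊥̸ C | {B}.

No — T and C are d-connected given {B}.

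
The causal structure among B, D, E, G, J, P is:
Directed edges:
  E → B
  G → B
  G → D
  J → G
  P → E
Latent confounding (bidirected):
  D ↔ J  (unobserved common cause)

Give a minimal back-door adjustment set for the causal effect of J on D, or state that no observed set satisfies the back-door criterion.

desc(J)\{J}={B,D,G}; candidates ⊆ {E,P}.
J↔D: latent back-door arc(s) into J.
size 0: {}; under {} J still reaches {D} ∋ D.
size 1: {E}, {P}; under {E} J still reaches {D} ∋ D.
size 2: {E,P}; under {E,P} J still reaches {D} ∋ D.
J↔D cannot be blocked by any observed set — no back-door set.

J→D: no observed back-door set.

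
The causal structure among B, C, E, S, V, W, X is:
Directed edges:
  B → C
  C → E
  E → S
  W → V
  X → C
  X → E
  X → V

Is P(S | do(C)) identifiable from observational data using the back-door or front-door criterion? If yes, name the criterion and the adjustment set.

P(S|do(C)): backdoor, adjust for {X}.

desc(C)\{C}={E,S}; candidates ⊆ {B,V,W,X}.
size 0: {}; under {} C still reaches {B,E,S,V,X} ∋ S.
{X}: C⊥S given {X} in G with C→· removed — back-door holds.
P(S|do(C)) = Σ_{X} P(S|C,X)·P(X).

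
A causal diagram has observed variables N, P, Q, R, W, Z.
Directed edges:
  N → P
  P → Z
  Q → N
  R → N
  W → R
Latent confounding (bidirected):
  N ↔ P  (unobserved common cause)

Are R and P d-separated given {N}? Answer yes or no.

Bayes-Ball from R | {N} reaches {P,Q,W,Z}.
P ∈ reach(R|{N}) ⇒ R ⊥̸ P | {N}.

No — R and P are d-connected given {N}.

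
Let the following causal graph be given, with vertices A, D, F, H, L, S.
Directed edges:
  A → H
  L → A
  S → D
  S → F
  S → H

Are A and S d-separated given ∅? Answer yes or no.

Yes — A ⊥ S | ∅.

Bayes-Ball from A | ∅ reaches {H,L}.
S ∉ reach(A|∅) ⇒ A ⊥ S | ∅.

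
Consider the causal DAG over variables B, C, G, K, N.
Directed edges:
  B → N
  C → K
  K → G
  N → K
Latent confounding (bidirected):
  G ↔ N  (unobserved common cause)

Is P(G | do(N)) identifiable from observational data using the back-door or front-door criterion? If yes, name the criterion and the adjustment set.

P(G|do(N)): frontdoor, adjust for {K}.

desc(N)\{N}={G,K}; candidates ⊆ {B,C}.
N↔G: latent back-door arc(s) into N.
size 0: {}; under {} N still reaches {B,G} ∋ G.
size 1: {B}, {C}; under {B} N still reaches {G} ∋ G.
size 2: {B,C}; under {B,C} N still reaches {G} ∋ G.
N↔G cannot be blocked by any observed set — no back-door set.
{K}: (i) intercepts every directed N→G path; (ii) no back-door N→{K}; (iii) {N} blocks every back-door {K}→G. Front-door holds.
P(G|do(N)) = Σ_{K} P(K|N) Σ_{N'} P(G|K,N')P(N').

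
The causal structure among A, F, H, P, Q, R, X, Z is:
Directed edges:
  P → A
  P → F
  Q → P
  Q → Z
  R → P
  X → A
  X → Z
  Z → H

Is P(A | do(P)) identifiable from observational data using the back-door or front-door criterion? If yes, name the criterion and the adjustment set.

P(A|do(P)): backdoor, adjust for ∅.

desc(P)\{P}={A,F}; candidates ⊆ {H,Q,R,X,Z}.
∅: P⊥A given ∅ in G with P→· removed — back-door holds.
P(A|do(P)) = P(A|P) — no adjustment needed.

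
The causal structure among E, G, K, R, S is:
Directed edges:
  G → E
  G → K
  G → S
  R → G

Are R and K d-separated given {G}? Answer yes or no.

Yes — R ⊥ K | {G}.

Bayes-Ball from R | {G} reaches ∅.
K ∉ reach(R|{G}) ⇒ R ⊥ K | {G}.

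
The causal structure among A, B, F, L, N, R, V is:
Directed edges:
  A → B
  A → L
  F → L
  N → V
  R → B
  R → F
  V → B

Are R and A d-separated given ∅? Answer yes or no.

Bayes-Ball from R | ∅ reaches {B,F,L}.
A ∉ reach(R|∅) ⇒ R ⊥ A | ∅.

Yes — R ⊥ A | ∅.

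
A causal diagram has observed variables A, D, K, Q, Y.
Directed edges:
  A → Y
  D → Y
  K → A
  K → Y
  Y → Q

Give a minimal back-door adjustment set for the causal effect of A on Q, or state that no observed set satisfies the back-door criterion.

desc(A)\{A}={Q,Y}; candidates ⊆ {D,K}.
size 0: {}; under {} A still reaches {K,Q,Y} ∋ Q.
{K}: A⊥Q given {K} in G with A→· removed — back-door holds.

A→Q: minimal back-door set {K}.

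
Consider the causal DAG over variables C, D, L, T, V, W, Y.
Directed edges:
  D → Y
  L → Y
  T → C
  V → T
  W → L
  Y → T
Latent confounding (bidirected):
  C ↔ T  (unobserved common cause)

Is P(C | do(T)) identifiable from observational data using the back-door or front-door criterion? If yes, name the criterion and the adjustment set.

desc(T)\{T}={C}; candidates ⊆ {D,L,V,W,Y}.
T↔C: latent back-door arc(s) into T.
size 0: {}; under {} T still reaches {C,D,L,V,W,Y} ∋ C.
size 1: {D}, {L}, {V} …(+2); under {D} T still reaches {C,L,V,W,Y} ∋ C.
size 2: {D,L}, {D,V}, {D,W} …(+7); under {D,L} T still reaches {C,V,Y} ∋ C.
T↔C cannot be blocked by any observed set — no back-door set.
No mediator lies on a directed T→…→C path.
Neither criterion identifies P(C|do(T)) in this graph.

P(C|do(T)): not identifiable (no BD/FD set).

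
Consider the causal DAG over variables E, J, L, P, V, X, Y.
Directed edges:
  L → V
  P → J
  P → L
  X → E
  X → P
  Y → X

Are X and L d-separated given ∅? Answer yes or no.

No — X and L are d-connected given ∅.

Bayes-Ball from X | ∅ reaches {E,J,L,P,V,Y}.
L ∈ reach(X|∅) ⇒ X ⊥̸ L | ∅.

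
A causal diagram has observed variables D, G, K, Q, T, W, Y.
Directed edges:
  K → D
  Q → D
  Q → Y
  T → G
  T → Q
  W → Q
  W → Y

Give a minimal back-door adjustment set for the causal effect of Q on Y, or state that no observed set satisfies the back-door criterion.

Q→Y: minimal back-door set {W}.

desc(Q)\{Q}={D,Y}; candidates ⊆ {G,K,T,W}.
size 0: {}; under {} Q still reaches {G,T,W,Y} ∋ Y.
{W}: Q⊥Y given {W} in G with Q→· removed — back-door holds.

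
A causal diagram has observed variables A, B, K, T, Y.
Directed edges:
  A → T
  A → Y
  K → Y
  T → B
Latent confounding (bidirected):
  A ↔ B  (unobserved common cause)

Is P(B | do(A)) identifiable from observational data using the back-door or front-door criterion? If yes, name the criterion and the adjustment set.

P(B|do(A)): frontdoor, adjust for {T}.

desc(A)\{A}={B,T,Y}; candidates ⊆ {K}.
A↔B: latent back-door arc(s) into A.
size 0: {}; under {} A still reaches {B} ∋ B.
size 1: {K}; under {K} A still reaches {B} ∋ B.
A↔B cannot be blocked by any observed set — no back-door set.
{T}: (i) intercepts every directed A→B path; (ii) no back-door A→{T}; (iii) {A} blocks every back-door {T}→B. Front-door holds.
P(B|do(A)) = Σ_{T} P(T|A) Σ_{A'} P(B|T,A')P(A').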